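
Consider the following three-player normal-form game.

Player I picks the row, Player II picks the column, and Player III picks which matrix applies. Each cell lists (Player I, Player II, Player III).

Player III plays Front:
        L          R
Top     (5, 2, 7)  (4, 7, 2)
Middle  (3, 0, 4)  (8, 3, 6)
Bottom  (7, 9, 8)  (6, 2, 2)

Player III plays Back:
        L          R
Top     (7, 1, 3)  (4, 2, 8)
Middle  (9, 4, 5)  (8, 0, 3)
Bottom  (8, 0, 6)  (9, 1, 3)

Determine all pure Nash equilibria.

(Middle, L, Back); (Middle, R, Front); (Bottom, L, Front); (Bottom, R, Back)

Player I against (L, Front): payoffs 5, 3, 7 → best response Bottom.
Player I against (L, Back): payoffs 7, 9, 8 → best response Middle.
Player I against (R, Front): payoffs 4, 8, 6 → best response Middle.
Player I against (R, Back): payoffs 4, 8, 9 → best response Bottom.
Player II against (Top, Front): payoffs 2, 7 → best response R.
Player II against (Top, Back): payoffs 1, 2 → best response R.
Player II against (Middle, Front): payoffs 0, 3 → best response R.
Player II against (Middle, Back): payoffs 4, 0 → best response L.
Player II against (Bottom, Front): payoffs 9, 2 → best response L.
Player II against (Bottom, Back): payoffs 0, 1 → best response R.
Player III against (Top, L): payoffs 7, 3 → best response Front.
Player III against (Top, R): payoffs 2, 8 → best response Back.
Player III against (Middle, L): payoffs 4, 5 → best response Back.
Player III against (Middle, R): payoffs 6, 3 → best response Front.
Player III against (Bottom, L): payoffs 8, 6 → best response Front.
Player III against (Bottom, R): payoffs 2, 3 → best response Back.
Mutual best responses: (Middle, L, Back); (Middle, R, Front); (Bottom, L, Front); (Bottom, R, Back).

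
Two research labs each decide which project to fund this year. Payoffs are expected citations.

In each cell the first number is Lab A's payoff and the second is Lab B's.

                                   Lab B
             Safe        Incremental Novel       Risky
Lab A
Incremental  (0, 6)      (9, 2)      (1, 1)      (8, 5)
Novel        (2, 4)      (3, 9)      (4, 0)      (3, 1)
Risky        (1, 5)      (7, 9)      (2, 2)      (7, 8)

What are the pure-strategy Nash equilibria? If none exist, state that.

none

(Incremental, Safe): Lab A can switch to Novel (0 → 2). Not NE.
(Incremental, Incremental): Lab B can switch to Safe (2 → 6). Not NE.
(Incremental, Novel): Lab A can switch to Novel (1 → 4). Not NE.
(Incremental, Risky): Lab B can switch to Safe (5 → 6). Not NE.
(Novel, Safe): Lab B can switch to Incremental (4 → 9). Not NE.
(Novel, Incremental): Lab A can switch to Incremental (3 → 9). Not NE.
(Novel, Novel): Lab B can switch to Safe (0 → 4). Not NE.
(Novel, Risky): Lab A can switch to Incremental (3 → 8). Not NE.
(Risky, Safe): Lab A can switch to Novel (1 → 2). Not NE.
(Risky, Incremental): Lab A can switch to Incremental (7 → 9). Not NE.
(The remaining 2 profiles each have a profitable deviation by the same check.)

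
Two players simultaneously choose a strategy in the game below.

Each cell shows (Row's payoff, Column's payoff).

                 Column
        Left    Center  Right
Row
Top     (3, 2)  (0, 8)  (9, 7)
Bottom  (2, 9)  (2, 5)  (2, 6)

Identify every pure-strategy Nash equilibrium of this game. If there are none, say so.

This game has no pure Nash equilibrium.

(Top, Left): Column can switch to Center (2 → 8). Not NE.
(Top, Center): Row can switch to Bottom (0 → 2). Not NE.
(Top, Right): Column can switch to Center (7 → 8). Not NE.
(Bottom, Left): Row can switch to Top (2 → 3). Not NE.
(Bottom, Center): Column can switch to Left (5 → 9). Not NE.
(Bottom, Right): Row can switch to Top (2 → 9). Not NE.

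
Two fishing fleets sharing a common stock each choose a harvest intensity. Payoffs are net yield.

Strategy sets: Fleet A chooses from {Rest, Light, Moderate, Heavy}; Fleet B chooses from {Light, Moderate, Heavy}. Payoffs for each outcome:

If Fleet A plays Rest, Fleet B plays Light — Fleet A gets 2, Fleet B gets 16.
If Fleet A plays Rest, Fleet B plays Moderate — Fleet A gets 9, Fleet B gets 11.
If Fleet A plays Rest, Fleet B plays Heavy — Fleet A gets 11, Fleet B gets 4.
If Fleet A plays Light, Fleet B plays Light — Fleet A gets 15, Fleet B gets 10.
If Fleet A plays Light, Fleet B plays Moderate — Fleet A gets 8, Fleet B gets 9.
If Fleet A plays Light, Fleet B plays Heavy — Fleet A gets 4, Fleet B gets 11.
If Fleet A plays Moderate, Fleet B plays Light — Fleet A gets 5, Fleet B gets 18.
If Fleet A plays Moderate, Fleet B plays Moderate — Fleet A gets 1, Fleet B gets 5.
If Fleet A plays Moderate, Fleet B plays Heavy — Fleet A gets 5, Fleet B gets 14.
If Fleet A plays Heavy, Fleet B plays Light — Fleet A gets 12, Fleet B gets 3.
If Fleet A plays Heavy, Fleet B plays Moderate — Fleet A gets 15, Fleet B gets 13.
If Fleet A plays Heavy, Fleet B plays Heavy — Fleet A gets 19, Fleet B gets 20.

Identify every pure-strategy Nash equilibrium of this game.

(Heavy, Heavy)

Fleet A against Light: payoffs 2, 15, 5, 12 → best response Light.
Fleet A against Moderate: payoffs 9, 8, 1, 15 → best response Heavy.
Fleet A against Heavy: payoffs 11, 4, 5, 19 → best response Heavy.
Fleet B against Rest: payoffs 16, 11, 4 → best response Light.
Fleet B against Light: payoffs 10, 9, 11 → best response Heavy.
Fleet B against Moderate: payoffs 18, 5, 14 → best response Light.
Fleet B against Heavy: payoffs 3, 13, 20 → best response Heavy.
Mutual best responses: (Heavy, Heavy).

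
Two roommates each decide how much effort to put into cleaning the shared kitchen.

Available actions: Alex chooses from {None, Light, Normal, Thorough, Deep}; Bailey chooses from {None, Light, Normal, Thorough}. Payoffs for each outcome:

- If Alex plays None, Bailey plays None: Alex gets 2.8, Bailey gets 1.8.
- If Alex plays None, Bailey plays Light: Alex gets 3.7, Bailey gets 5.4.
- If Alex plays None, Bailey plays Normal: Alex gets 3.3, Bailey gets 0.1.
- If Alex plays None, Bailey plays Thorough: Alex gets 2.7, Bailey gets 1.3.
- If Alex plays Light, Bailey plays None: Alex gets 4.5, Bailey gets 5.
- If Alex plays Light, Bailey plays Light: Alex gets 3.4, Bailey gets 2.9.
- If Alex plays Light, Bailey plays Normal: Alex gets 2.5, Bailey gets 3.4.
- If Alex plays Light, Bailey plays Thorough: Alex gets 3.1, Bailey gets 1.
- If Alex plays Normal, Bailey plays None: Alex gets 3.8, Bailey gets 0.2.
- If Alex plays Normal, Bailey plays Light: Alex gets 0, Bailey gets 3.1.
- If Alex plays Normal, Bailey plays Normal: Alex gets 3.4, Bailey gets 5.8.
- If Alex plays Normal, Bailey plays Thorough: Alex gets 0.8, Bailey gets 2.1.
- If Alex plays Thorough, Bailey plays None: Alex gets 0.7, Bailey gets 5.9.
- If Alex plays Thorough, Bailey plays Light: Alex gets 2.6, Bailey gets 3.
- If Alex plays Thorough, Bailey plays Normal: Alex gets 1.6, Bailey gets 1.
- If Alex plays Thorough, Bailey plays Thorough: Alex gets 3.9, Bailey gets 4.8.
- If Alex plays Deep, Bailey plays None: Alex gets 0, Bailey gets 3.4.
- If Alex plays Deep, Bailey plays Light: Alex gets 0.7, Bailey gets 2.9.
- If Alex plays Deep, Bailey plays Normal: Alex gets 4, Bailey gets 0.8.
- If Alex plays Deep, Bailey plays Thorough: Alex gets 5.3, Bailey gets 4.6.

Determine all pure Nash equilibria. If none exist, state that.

For each player, find the best response to each opponent profile; mutual best responses are the pure NE.
Alex against None: payoffs 2.8, 4.5, 3.8, 0.7, 0 → best response Light.
Alex against Light: payoffs 3.7, 3.4, 0, 2.6, 0.7 → best response None.
Alex against Normal: payoffs 3.3, 2.5, 3.4, 1.6, 4 → best response Deep.
Alex against Thorough: payoffs 2.7, 3.1, 0.8, 3.9, 5.3 → best response Deep.
Bailey against None: payoffs 1.8, 5.4, 0.1, 1.3 → best response Light.
Bailey against Light: payoffs 5, 2.9, 3.4, 1 → best response None.
Bailey against Normal: payoffs 0.2, 3.1, 5.8, 2.1 → best response Normal.
Bailey against Thorough: payoffs 5.9, 3, 1, 4.8 → best response None.
Bailey against Deep: payoffs 3.4, 2.9, 0.8, 4.6 → best response Thorough.
Mutual best responses: (None, Light); (Light, None); (Deep, Thorough).

Pure-strategy Nash equilibria: (None, Light); (Light, None); (Deep, Thorough)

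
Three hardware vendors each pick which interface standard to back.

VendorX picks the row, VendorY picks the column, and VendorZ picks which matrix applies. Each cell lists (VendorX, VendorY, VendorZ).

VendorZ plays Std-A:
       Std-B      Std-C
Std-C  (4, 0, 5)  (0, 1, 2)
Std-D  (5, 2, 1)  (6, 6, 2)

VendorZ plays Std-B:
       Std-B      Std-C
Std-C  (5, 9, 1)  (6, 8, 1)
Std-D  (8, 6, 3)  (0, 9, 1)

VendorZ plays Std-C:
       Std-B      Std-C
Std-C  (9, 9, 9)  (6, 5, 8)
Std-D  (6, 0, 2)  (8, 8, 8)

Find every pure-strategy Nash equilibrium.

VendorX against (Std-B, Std-A): payoffs 4, 5 → best response Std-D.
VendorX against (Std-B, Std-B): payoffs 5, 8 → best response Std-D.
VendorX against (Std-B, Std-C): payoffs 9, 6 → best response Std-C.
VendorX against (Std-C, Std-A): payoffs 0, 6 → best response Std-D.
VendorX against (Std-C, Std-B): payoffs 6, 0 → best response Std-C.
VendorX against (Std-C, Std-C): payoffs 6, 8 → best response Std-D.
VendorY against (Std-C, Std-A): payoffs 0, 1 → best response Std-C.
VendorY against (Std-C, Std-B): payoffs 9, 8 → best response Std-B.
VendorY against (Std-C, Std-C): payoffs 9, 5 → best response Std-B.
VendorY against (Std-D, Std-A): payoffs 2, 6 → best response Std-C.
VendorY against (Std-D, Std-B): payoffs 6, 9 → best response Std-C.
VendorY against (Std-D, Std-C): payoffs 0, 8 → best response Std-C.
VendorZ against (Std-C, Std-B): payoffs 5, 1, 9 → best response Std-C.
VendorZ against (Std-C, Std-C): payoffs 2, 1, 8 → best response Std-C.
VendorZ against (Std-D, Std-B): payoffs 1, 3, 2 → best response Std-B.
VendorZ against (Std-D, Std-C): payoffs 2, 1, 8 → best response Std-C.
Mutual best responses: (Std-C, Std-B, Std-C); (Std-D, Std-C, Std-C).

(Std-C, Std-B, Std-C), (Std-D, Std-C, Std-C)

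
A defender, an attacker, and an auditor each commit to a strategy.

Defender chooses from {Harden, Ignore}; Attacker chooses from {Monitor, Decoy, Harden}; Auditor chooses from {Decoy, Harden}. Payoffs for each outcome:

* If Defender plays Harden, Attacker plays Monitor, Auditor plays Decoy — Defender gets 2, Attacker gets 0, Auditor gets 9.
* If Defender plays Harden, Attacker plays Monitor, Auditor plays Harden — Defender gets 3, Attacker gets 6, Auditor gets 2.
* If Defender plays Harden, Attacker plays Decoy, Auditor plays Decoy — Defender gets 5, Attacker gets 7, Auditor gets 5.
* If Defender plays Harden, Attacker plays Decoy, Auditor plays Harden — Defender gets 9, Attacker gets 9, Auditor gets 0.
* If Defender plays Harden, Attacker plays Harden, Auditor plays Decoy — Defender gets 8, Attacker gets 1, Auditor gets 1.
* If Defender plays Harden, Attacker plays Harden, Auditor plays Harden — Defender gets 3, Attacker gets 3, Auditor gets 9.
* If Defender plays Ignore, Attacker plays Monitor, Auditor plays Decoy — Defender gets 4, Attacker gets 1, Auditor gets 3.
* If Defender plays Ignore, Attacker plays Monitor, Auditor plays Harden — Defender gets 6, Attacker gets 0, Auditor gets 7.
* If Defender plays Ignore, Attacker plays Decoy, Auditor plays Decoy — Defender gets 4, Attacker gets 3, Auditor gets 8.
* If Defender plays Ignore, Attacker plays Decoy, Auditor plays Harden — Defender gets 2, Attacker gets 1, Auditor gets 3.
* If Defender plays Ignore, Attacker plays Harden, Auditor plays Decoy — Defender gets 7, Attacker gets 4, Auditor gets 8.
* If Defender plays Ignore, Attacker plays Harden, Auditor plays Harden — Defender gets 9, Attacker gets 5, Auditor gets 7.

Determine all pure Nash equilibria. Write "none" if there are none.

The unique pure-strategy Nash equilibrium is (Harden, Decoy, Decoy).

(Harden, Monitor, Decoy): Defender can switch to Ignore (2 → 4). Not NE.
(Harden, Monitor, Harden): Defender can switch to Ignore (3 → 6). Not NE.
(Harden, Decoy, Decoy): Defender gets 5, best alternative 4; Attacker gets 7, best alternative 1; Auditor gets 5, best alternative 0. No profitable deviation — NE.
(Harden, Decoy, Harden): Auditor can switch to Decoy (0 → 5). Not NE.
(Harden, Harden, Decoy): Attacker can switch to Decoy (1 → 7). Not NE.
(Harden, Harden, Harden): Defender can switch to Ignore (3 → 9). Not NE.
(Ignore, Monitor, Decoy): Attacker can switch to Decoy (1 → 3). Not NE.
(Ignore, Monitor, Harden): Attacker can switch to Decoy (0 → 1). Not NE.
(Ignore, Decoy, Decoy): Defender can switch to Harden (4 → 5). Not NE.
(The remaining 3 profiles each have a profitable deviation by the same check.)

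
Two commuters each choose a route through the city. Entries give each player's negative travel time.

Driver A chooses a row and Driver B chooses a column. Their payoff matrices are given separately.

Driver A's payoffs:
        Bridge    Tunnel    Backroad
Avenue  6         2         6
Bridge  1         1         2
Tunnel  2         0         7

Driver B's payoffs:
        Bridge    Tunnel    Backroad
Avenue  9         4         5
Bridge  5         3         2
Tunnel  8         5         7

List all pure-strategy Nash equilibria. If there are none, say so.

Driver A against Bridge: payoffs 6, 1, 2 → best response Avenue.
Driver A against Tunnel: payoffs 2, 1, 0 → best response Avenue.
Driver A against Backroad: payoffs 6, 2, 7 → best response Tunnel.
Driver B against Avenue: payoffs 9, 4, 5 → best response Bridge.
Driver B against Bridge: payoffs 5, 3, 2 → best response Bridge.
Driver B against Tunnel: payoffs 8, 5, 7 → best response Bridge.
Mutual best responses: (Avenue, Bridge).

The unique pure-strategy Nash equilibrium is (Avenue, Bridge).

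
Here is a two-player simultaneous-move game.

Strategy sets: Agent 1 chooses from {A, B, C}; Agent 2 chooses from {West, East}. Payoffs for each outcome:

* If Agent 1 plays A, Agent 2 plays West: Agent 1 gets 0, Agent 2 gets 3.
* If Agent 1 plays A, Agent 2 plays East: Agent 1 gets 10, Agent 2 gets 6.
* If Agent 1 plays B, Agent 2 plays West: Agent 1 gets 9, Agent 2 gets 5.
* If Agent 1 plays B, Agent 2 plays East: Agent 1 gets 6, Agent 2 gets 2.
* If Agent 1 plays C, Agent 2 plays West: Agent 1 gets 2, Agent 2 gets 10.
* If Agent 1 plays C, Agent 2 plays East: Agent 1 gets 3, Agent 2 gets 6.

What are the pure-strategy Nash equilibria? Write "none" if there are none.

Agent 1 against West: payoffs 0, 9, 2 → best response B.
Agent 1 against East: payoffs 10, 6, 3 → best response A.
Agent 2 against A: payoffs 3, 6 → best response East.
Agent 2 against B: payoffs 5, 2 → best response West.
Agent 2 against C: payoffs 10, 6 → best response West.
Mutual best responses: (A, East); (B, West).

Pure-strategy Nash equilibria: (A, East), (B, West)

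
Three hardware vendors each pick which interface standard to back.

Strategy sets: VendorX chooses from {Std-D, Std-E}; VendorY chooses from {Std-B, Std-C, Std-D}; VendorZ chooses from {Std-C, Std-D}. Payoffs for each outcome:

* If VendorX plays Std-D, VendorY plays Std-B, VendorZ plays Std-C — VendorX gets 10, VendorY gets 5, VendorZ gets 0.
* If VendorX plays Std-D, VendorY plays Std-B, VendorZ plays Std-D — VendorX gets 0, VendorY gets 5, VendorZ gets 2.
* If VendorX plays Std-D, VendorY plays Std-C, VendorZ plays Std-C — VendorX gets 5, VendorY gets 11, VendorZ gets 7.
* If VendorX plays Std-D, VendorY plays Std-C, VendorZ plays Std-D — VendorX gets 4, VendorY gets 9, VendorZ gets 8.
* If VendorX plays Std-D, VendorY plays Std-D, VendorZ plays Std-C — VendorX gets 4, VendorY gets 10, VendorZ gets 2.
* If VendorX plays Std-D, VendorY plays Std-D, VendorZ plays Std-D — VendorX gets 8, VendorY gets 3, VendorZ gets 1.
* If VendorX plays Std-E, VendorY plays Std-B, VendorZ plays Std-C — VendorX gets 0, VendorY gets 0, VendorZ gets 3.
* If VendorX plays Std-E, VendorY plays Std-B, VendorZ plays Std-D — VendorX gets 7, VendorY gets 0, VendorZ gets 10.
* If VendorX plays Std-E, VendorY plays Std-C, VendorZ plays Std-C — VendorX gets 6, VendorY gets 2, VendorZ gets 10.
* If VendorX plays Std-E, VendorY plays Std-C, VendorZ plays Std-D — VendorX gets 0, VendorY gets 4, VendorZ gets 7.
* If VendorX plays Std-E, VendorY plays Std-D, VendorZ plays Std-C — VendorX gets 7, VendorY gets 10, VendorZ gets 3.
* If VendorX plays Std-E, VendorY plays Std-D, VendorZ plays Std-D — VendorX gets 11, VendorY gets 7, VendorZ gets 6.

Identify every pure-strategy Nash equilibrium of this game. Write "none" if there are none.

VendorX against (Std-B, Std-C): payoffs 10, 0 → best response Std-D.
VendorX against (Std-B, Std-D): payoffs 0, 7 → best response Std-E.
VendorX against (Std-C, Std-C): payoffs 5, 6 → best response Std-E.
VendorX against (Std-C, Std-D): payoffs 4, 0 → best response Std-D.
VendorX against (Std-D, Std-C): payoffs 4, 7 → best response Std-E.
VendorX against (Std-D, Std-D): payoffs 8, 11 → best response Std-E.
VendorY against (Std-D, Std-C): payoffs 5, 11, 10 → best response Std-C.
VendorY against (Std-D, Std-D): payoffs 5, 9, 3 → best response Std-C.
VendorY against (Std-E, Std-C): payoffs 0, 2, 10 → best response Std-D.
VendorY against (Std-E, Std-D): payoffs 0, 4, 7 → best response Std-D.
VendorZ against (Std-D, Std-B): payoffs 0, 2 → best response Std-D.
VendorZ against (Std-D, Std-C): payoffs 7, 8 → best response Std-D.
VendorZ against (Std-D, Std-D): payoffs 2, 1 → best response Std-C.
VendorZ against (Std-E, Std-B): payoffs 3, 10 → best response Std-D.
VendorZ against (Std-E, Std-C): payoffs 10, 7 → best response Std-C.
VendorZ against (Std-E, Std-D): payoffs 3, 6 → best response Std-D.
Mutual best responses: (Std-D, Std-C, Std-D); (Std-E, Std-D, Std-D).

(Std-D, Std-C, Std-D) and (Std-E, Std-D, Std-D)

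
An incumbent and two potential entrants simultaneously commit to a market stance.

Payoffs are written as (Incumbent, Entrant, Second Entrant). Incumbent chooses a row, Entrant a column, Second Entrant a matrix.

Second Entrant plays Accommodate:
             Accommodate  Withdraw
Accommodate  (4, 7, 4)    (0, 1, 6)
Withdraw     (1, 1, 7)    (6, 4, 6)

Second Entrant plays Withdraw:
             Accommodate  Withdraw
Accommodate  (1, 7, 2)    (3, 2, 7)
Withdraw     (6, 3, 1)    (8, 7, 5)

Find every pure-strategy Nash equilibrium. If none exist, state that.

The pure Nash equilibria are (Accommodate, Accommodate, Accommodate); (Withdraw, Withdraw, Accommodate).

Check each profile: it is a Nash equilibrium iff no player can strictly gain by switching unilaterally.
(Accommodate, Accommodate, Accommodate): Incumbent gets 4, best alternative 1; Entrant gets 7, best alternative 1; Second Entrant gets 4, best alternative 2. No profitable deviation — NE.
(Accommodate, Accommodate, Withdraw): Incumbent can switch to Withdraw (1 → 6). Not NE.
(Accommodate, Withdraw, Accommodate): Incumbent can switch to Withdraw (0 → 6). Not NE.
(Accommodate, Withdraw, Withdraw): Incumbent can switch to Withdraw (3 → 8). Not NE.
(Withdraw, Accommodate, Accommodate): Incumbent can switch to Accommodate (1 → 4). Not NE.
(Withdraw, Accommodate, Withdraw): Entrant can switch to Withdraw (3 → 7). Not NE.
(Withdraw, Withdraw, Accommodate): Incumbent gets 6, best alternative 0; Entrant gets 4, best alternative 1; Second Entrant gets 6, best alternative 5. No profitable deviation — NE.
(Withdraw, Withdraw, Withdraw): Second Entrant can switch to Accommodate (5 → 6). Not NE.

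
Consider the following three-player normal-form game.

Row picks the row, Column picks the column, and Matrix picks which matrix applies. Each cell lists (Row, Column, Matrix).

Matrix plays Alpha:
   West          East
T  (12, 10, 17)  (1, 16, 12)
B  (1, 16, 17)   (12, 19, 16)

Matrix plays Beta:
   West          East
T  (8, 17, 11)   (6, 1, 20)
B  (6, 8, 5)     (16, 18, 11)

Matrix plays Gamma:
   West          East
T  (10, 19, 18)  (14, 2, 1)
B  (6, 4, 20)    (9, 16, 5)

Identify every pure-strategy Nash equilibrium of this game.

For each strategy profile, look for a profitable unilateral deviation.
(T, West, Alpha): Column can switch to East (10 → 16). Not NE.
(T, West, Beta): Matrix can switch to Alpha (11 → 17). Not NE.
(T, West, Gamma): Row gets 10, best alternative 6; Column gets 19, best alternative 2; Matrix gets 18, best alternative 17. No profitable deviation — NE.
(T, East, Alpha): Row can switch to B (1 → 12). Not NE.
(T, East, Beta): Row can switch to B (6 → 16). Not NE.
(T, East, Gamma): Column can switch to West (2 → 19). Not NE.
(B, West, Alpha): Row can switch to T (1 → 12). Not NE.
(B, West, Beta): Row can switch to T (6 → 8). Not NE.
(B, West, Gamma): Row can switch to T (6 → 10). Not NE.
(B, East, Alpha): Row gets 12, best alternative 1; Column gets 19, best alternative 16; Matrix gets 16, best alternative 11. No profitable deviation — NE.
(B, East, Beta): Matrix can switch to Alpha (11 → 16). Not NE.
(B, East, Gamma): Row can switch to T (9 → 14). Not NE.

Pure-strategy Nash equilibria: (T, West, Gamma); (B, East, Alpha)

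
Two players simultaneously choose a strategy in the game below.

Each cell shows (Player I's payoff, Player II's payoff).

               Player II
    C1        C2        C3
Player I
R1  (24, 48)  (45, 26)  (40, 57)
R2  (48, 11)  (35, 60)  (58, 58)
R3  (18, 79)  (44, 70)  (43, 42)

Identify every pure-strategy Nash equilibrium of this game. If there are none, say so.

This game has no pure Nash equilibrium.

For each strategy profile, look for a profitable unilateral deviation.
(R1, C1): Player I can switch to R2 (24 → 48). Not NE.
(R1, C2): Player II can switch to C1 (26 → 48). Not NE.
(R1, C3): Player I can switch to R2 (40 → 58). Not NE.
(R2, C1): Player II can switch to C2 (11 → 60). Not NE.
(R2, C2): Player I can switch to R1 (35 → 45). Not NE.
(R2, C3): Player II can switch to C2 (58 → 60). Not NE.
(The remaining 3 profiles each have a profitable deviation by the same check.)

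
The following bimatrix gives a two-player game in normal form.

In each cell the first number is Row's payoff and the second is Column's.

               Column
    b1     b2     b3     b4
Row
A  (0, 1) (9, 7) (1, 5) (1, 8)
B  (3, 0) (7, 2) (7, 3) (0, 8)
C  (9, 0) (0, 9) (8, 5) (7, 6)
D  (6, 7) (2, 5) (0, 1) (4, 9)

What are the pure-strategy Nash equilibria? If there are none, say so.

Row against b1: payoffs 0, 3, 9, 6 → best response C.
Row against b2: payoffs 9, 7, 0, 2 → best response A.
Row against b3: payoffs 1, 7, 8, 0 → best response C.
Row against b4: payoffs 1, 0, 7, 4 → best response C.
Column against A: payoffs 1, 7, 5, 8 → best response b4.
Column against B: payoffs 0, 2, 3, 8 → best response b4.
Column against C: payoffs 0, 9, 5, 6 → best response b2.
Column against D: payoffs 7, 5, 1, 9 → best response b4.
No profile is a mutual best response for all players.

none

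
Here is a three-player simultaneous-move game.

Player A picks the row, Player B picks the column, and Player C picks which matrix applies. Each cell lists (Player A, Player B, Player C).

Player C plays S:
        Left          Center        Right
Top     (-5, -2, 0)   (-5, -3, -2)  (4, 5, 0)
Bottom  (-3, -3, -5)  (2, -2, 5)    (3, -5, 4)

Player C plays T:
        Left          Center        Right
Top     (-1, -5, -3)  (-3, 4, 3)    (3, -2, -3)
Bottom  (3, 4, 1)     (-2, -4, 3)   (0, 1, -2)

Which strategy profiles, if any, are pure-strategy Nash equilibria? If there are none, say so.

For each player, find the best response to each opponent profile; mutual best responses are the pure NE.
Player A against (Left, S): payoffs -5, -3 → best response Bottom.
Player A against (Left, T): payoffs -1, 3 → best response Bottom.
Player A against (Center, S): payoffs -5, 2 → best response Bottom.
Player A against (Center, T): payoffs -3, -2 → best response Bottom.
Player A against (Right, S): payoffs 4, 3 → best response Top.
Player A against (Right, T): payoffs 3, 0 → best response Top.
Player B against (Top, S): payoffs -2, -3, 5 → best response Right.
Player B against (Top, T): payoffs -5, 4, -2 → best response Center.
Player B against (Bottom, S): payoffs -3, -2, -5 → best response Center.
Player B against (Bottom, T): payoffs 4, -4, 1 → best response Left.
Player C against (Top, Left): payoffs 0, -3 → best response S.
Player C against (Top, Center): payoffs -2, 3 → best response T.
Player C against (Top, Right): payoffs 0, -3 → best response S.
Player C against (Bottom, Left): payoffs -5, 1 → best response T.
Player C against (Bottom, Center): payoffs 5, 3 → best response S.
Player C against (Bottom, Right): payoffs 4, -2 → best response S.
Mutual best responses: (Top, Right, S); (Bottom, Left, T); (Bottom, Center, S).

The pure Nash equilibria are (Top, Right, S); (Bottom, Left, T); (Bottom, Center, S).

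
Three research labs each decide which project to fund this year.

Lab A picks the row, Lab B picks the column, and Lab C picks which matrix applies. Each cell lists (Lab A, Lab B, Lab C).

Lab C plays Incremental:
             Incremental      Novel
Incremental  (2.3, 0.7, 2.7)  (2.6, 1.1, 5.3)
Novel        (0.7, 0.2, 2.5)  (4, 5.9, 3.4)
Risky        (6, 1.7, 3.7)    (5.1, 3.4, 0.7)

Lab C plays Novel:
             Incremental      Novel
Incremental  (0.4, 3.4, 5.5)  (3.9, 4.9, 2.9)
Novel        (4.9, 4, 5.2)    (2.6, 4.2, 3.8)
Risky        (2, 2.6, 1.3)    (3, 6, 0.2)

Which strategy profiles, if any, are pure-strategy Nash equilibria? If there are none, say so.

(Risky, Novel, Incremental)

Lab A against (Incremental, Incremental): payoffs 2.3, 0.7, 6 → best response Risky.
Lab A against (Incremental, Novel): payoffs 0.4, 4.9, 2 → best response Novel.
Lab A against (Novel, Incremental): payoffs 2.6, 4, 5.1 → best response Risky.
Lab A against (Novel, Novel): payoffs 3.9, 2.6, 3 → best response Incremental.
Lab B against (Incremental, Incremental): payoffs 0.7, 1.1 → best response Novel.
Lab B against (Incremental, Novel): payoffs 3.4, 4.9 → best response Novel.
Lab B against (Novel, Incremental): payoffs 0.2, 5.9 → best response Novel.
Lab B against (Novel, Novel): payoffs 4, 4.2 → best response Novel.
Lab B against (Risky, Incremental): payoffs 1.7, 3.4 → best response Novel.
Lab B against (Risky, Novel): payoffs 2.6, 6 → best response Novel.
Lab C against (Incremental, Incremental): payoffs 2.7, 5.5 → best response Novel.
Lab C against (Incremental, Novel): payoffs 5.3, 2.9 → best response Incremental.
Lab C against (Novel, Incremental): payoffs 2.5, 5.2 → best response Novel.
Lab C against (Novel, Novel): payoffs 3.4, 3.8 → best response Novel.
Lab C against (Risky, Incremental): payoffs 3.7, 1.3 → best response Incremental.
Lab C against (Risky, Novel): payoffs 0.7, 0.2 → best response Incremental.
Mutual best responses: (Risky, Novel, Incremental).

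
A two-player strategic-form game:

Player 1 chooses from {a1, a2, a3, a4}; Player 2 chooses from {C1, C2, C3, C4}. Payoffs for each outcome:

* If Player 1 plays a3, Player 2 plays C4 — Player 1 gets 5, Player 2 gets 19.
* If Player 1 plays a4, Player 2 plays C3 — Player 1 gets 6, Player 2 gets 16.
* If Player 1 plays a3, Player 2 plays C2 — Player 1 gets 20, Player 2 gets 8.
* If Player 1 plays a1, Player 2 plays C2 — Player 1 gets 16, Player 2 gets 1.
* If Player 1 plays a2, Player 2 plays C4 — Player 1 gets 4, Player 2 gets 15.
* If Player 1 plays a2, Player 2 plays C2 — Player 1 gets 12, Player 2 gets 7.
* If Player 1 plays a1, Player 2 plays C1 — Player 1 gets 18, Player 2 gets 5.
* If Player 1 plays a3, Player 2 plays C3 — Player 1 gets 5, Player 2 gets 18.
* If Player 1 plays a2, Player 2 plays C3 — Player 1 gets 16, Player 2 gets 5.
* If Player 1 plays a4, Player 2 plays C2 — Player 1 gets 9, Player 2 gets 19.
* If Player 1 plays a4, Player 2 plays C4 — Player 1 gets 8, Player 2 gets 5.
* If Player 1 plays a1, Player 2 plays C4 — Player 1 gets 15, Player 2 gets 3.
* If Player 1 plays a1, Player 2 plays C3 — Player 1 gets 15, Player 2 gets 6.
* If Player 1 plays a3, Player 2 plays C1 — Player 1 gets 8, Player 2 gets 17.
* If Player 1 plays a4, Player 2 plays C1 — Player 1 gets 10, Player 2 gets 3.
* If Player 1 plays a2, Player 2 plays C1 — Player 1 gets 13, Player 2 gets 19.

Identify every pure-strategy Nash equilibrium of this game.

Check each profile: it is a Nash equilibrium iff no player can strictly gain by switching unilaterally.
(a1, C1): Player 2 can switch to C3 (5 → 6). Not NE.
(a1, C2): Player 1 can switch to a3 (16 → 20). Not NE.
(a1, C3): Player 1 can switch to a2 (15 → 16). Not NE.
(a1, C4): Player 2 can switch to C1 (3 → 5). Not NE.
(a2, C1): Player 1 can switch to a1 (13 → 18). Not NE.
(a2, C2): Player 1 can switch to a1 (12 → 16). Not NE.
(a2, C3): Player 2 can switch to C1 (5 → 19). Not NE.
(a2, C4): Player 1 can switch to a1 (4 → 15). Not NE.
(a3, C1): Player 1 can switch to a1 (8 → 18). Not NE.
(a3, C2): Player 2 can switch to C1 (8 → 17). Not NE.
(a3, C3): Player 1 can switch to a1 (5 → 15). Not NE.
(a3, C4): Player 1 can switch to a1 (5 → 15). Not NE.
(The remaining 4 profiles each have a profitable deviation by the same check.)

none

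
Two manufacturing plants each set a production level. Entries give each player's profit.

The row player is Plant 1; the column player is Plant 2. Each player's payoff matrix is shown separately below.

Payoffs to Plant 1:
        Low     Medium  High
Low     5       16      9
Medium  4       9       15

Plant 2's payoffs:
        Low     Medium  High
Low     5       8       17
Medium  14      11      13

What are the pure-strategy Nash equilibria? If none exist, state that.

Plant 1 against Low: payoffs 5, 4 → best response Low.
Plant 1 against Medium: payoffs 16, 9 → best response Low.
Plant 1 against High: payoffs 9, 15 → best response Medium.
Plant 2 against Low: payoffs 5, 8, 17 → best response High.
Plant 2 against Medium: payoffs 14, 11, 13 → best response Low.
No profile is a mutual best response for all players.

none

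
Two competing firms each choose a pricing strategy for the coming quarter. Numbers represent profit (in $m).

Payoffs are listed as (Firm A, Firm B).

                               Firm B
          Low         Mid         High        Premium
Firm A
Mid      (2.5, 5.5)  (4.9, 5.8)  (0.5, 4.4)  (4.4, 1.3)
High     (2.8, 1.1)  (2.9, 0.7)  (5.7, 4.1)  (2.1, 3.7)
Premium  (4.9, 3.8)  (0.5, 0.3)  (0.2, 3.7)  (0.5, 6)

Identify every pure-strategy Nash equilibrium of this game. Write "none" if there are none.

The pure Nash equilibria are (Mid, Mid); (High, High).

(Mid, Low): Firm A can switch to High (2.5 → 2.8). Not NE.
(Mid, Mid): Firm A gets 4.9, best alternative 2.9; Firm B gets 5.8, best alternative 5.5. No profitable deviation — NE.
(Mid, High): Firm A can switch to High (0.5 → 5.7). Not NE.
(Mid, Premium): Firm B can switch to Low (1.3 → 5.5). Not NE.
(High, Low): Firm A can switch to Premium (2.8 → 4.9). Not NE.
(High, Mid): Firm A can switch to Mid (2.9 → 4.9). Not NE.
(High, High): Firm A gets 5.7, best alternative 0.5; Firm B gets 4.1, best alternative 3.7. No profitable deviation — NE.
(High, Premium): Firm A can switch to Mid (2.1 → 4.4). Not NE.
(The remaining 4 profiles each have a profitable deviation by the same check.)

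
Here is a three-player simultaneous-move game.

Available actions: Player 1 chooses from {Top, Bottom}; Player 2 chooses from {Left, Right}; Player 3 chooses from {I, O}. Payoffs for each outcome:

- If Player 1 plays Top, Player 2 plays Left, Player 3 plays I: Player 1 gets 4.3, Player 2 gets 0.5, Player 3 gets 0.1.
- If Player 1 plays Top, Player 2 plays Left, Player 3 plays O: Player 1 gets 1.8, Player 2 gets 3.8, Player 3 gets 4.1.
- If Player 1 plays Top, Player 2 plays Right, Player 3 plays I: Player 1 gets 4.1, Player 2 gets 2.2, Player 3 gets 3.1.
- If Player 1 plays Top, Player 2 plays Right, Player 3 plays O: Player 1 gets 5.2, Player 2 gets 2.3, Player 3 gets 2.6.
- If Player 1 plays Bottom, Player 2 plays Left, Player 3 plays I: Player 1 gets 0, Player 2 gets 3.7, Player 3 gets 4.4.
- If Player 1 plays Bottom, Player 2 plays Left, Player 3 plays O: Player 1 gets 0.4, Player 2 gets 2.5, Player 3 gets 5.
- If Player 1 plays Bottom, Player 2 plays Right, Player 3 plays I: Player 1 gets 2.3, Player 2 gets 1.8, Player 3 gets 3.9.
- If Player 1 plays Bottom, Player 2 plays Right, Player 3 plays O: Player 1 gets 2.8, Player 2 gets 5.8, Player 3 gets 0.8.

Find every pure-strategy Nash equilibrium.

For each strategy profile, look for a profitable unilateral deviation.
(Top, Left, I): Player 2 can switch to Right (0.5 → 2.2). Not NE.
(Top, Left, O): Player 1 gets 1.8, best alternative 0.4; Player 2 gets 3.8, best alternative 2.3; Player 3 gets 4.1, best alternative 0.1. No profitable deviation — NE.
(Top, Right, I): Player 1 gets 4.1, best alternative 2.3; Player 2 gets 2.2, best alternative 0.5; Player 3 gets 3.1, best alternative 2.6. No profitable deviation — NE.
(Top, Right, O): Player 2 can switch to Left (2.3 → 3.8). Not NE.
(Bottom, Left, I): Player 1 can switch to Top (0 → 4.3). Not NE.
(Bottom, Left, O): Player 1 can switch to Top (0.4 → 1.8). Not NE.
(Bottom, Right, I): Player 1 can switch to Top (2.3 → 4.1). Not NE.
(Bottom, Right, O): Player 1 can switch to Top (2.8 → 5.2). Not NE.

The pure Nash equilibria are (Top, Left, O); (Top, Right, I).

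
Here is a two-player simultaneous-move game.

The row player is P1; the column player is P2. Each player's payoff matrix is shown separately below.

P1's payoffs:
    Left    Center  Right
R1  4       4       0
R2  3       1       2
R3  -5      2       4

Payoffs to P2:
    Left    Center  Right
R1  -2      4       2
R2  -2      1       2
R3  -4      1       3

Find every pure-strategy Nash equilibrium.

The pure Nash equilibria are (R1, Center), (R3, Right).

P1 against Left: payoffs 4, 3, -5 → best response R1.
P1 against Center: payoffs 4, 1, 2 → best response R1.
P1 against Right: payoffs 0, 2, 4 → best response R3.
P2 against R1: payoffs -2, 4, 2 → best response Center.
P2 against R2: payoffs -2, 1, 2 → best response Right.
P2 against R3: payoffs -4, 1, 3 → best response Right.
Mutual best responses: (R1, Center); (R3, Right).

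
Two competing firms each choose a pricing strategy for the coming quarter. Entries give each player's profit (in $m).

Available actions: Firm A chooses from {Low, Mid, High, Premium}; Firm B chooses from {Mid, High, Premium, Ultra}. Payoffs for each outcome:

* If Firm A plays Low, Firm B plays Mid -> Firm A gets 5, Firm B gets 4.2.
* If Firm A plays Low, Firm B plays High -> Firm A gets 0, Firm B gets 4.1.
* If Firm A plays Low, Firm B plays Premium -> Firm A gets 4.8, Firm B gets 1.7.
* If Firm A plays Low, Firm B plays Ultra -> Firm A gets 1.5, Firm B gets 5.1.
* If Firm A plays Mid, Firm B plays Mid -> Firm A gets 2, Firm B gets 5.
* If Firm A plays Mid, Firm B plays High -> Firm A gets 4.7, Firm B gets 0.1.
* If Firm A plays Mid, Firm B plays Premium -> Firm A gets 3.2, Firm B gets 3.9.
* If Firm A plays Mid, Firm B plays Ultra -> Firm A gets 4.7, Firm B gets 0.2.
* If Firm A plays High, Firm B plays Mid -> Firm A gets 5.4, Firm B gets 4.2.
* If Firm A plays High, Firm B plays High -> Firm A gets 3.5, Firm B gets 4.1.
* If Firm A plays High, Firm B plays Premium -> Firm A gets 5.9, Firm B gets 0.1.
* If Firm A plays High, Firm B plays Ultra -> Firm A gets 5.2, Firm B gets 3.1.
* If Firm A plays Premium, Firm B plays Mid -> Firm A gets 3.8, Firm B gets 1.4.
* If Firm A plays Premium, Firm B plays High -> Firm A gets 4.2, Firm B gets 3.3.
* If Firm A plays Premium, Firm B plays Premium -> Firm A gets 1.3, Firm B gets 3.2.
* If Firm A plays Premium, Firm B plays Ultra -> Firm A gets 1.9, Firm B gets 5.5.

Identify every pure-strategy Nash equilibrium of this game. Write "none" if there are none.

For each player, find the best response to each opponent profile; mutual best responses are the pure NE.
Firm A against Mid: payoffs 5, 2, 5.4, 3.8 → best response High.
Firm A against High: payoffs 0, 4.7, 3.5, 4.2 → best response Mid.
Firm A against Premium: payoffs 4.8, 3.2, 5.9, 1.3 → best response High.
Firm A against Ultra: payoffs 1.5, 4.7, 5.2, 1.9 → best response High.
Firm B against Low: payoffs 4.2, 4.1, 1.7, 5.1 → best response Ultra.
Firm B against Mid: payoffs 5, 0.1, 3.9, 0.2 → best response Mid.
Firm B against High: payoffs 4.2, 4.1, 0.1, 3.1 → best response Mid.
Firm B against Premium: payoffs 1.4, 3.3, 3.2, 5.5 → best response Ultra.
Mutual best responses: (High, Mid).

Pure NE: (High, Mid)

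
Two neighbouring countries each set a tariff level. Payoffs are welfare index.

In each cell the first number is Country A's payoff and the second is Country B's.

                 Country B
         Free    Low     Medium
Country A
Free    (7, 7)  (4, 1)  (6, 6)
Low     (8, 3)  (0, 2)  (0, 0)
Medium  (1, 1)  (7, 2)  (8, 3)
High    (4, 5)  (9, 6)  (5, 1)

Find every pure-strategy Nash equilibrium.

Pure-strategy Nash equilibria: (Low, Free); (Medium, Medium); (High, Low)

Country A against Free: payoffs 7, 8, 1, 4 → best response Low.
Country A against Low: payoffs 4, 0, 7, 9 → best response High.
Country A against Medium: payoffs 6, 0, 8, 5 → best response Medium.
Country B against Free: payoffs 7, 1, 6 → best response Free.
Country B against Low: payoffs 3, 2, 0 → best response Free.
Country B against Medium: payoffs 1, 2, 3 → best response Medium.
Country B against High: payoffs 5, 6, 1 → best response Low.
Mutual best responses: (Low, Free); (Medium, Medium); (High, Low).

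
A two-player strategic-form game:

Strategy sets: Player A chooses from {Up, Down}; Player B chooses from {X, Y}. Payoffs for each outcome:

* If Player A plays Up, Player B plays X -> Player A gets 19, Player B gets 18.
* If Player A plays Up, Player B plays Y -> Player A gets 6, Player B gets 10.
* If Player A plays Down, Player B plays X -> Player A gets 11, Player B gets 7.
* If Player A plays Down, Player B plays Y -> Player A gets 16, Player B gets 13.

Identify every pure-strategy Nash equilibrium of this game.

Pure-strategy Nash equilibria: (Up, X); (Down, Y)

Mark each player's best response to every combination of opponents' strategies; a profile where every player is best-responding is a pure Nash equilibrium.
Player A against X: payoffs 19, 11 → best response Up.
Player A against Y: payoffs 6, 16 → best response Down.
Player B against Up: payoffs 18, 10 → best response X.
Player B against Down: payoffs 7, 13 → best response Y.
Mutual best responses: (Up, X); (Down, Y).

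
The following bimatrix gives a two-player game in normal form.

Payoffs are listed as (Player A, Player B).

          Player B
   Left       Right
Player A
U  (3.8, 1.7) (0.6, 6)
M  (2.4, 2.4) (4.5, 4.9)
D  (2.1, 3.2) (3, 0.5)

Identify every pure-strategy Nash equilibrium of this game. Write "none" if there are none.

(M, Right)

For each player, find the best response to each opponent profile; mutual best responses are the pure NE.
Player A against Left: payoffs 3.8, 2.4, 2.1 → best response U.
Player A against Right: payoffs 0.6, 4.5, 3 → best response M.
Player B against U: payoffs 1.7, 6 → best response Right.
Player B against M: payoffs 2.4, 4.9 → best response Right.
Player B against D: payoffs 3.2, 0.5 → best response Left.
Mutual best responses: (M, Right).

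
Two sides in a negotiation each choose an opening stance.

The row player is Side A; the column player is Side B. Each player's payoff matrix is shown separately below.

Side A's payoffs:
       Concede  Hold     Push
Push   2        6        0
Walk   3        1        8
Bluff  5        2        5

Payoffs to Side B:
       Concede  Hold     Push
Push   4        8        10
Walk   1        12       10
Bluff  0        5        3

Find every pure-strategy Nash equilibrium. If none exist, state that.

This game has no pure Nash equilibrium.

Side A against Concede: payoffs 2, 3, 5 → best response Bluff.
Side A against Hold: payoffs 6, 1, 2 → best response Push.
Side A against Push: payoffs 0, 8, 5 → best response Walk.
Side B against Push: payoffs 4, 8, 10 → best response Push.
Side B against Walk: payoffs 1, 12, 10 → best response Hold.
Side B against Bluff: payoffs 0, 5, 3 → best response Hold.
No profile is a mutual best response for all players.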